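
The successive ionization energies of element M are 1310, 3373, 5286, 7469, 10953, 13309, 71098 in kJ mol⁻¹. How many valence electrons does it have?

Look for the largest jump between consecutive ionization energies: IE7/IE6 ≈ 5.3, far larger than any earlier ratio.
That jump marks the point where a core electron is being removed. So the atom has 6 valence electrons.

6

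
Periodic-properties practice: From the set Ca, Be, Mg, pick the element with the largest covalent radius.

Be is in period 2, group 2; Mg is in period 3, group 2; Ca is in period 4, group 2.
Atomic radius shrinks across a period as nuclear charge pulls the same shell inward, and grows down a group as new shells are added.
All are in group 2, so atomic radius increases down the group.
The largest covalent radius among these belongs to Ca.

Ca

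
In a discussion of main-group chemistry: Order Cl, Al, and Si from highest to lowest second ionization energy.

Cl, Al, Si

IE_2 is the cost of taking one more electron from the +1 cation: Cl⁺ still has 6 valence electrons; Al⁺ still has 2 valence electrons; Si⁺ still has 3 valence electrons.
All are still removing valence electrons, so compare the +1 ions as you would atoms: IE_2 generally rises across a period (higher Z_eff) and falls down a group (larger shell), subject to the usual subshell exceptions.
Valence configurations: Cl⁺ [Ne]3s²3p⁴, Al⁺ [Ne]3s², Si⁺ [Ne]3s²3p¹.
Si⁺ loses a lone 3p electron whereas Al⁺ must break into a filled 3s² pair, so IE_2(Al) > IE_2(Si) even though Si has the higher nuclear charge.
Approximate IE_2 values (kJ/mol): Cl 2298, Al 1817, Si 1577.
So the second ionization energies run Si < Al < Cl.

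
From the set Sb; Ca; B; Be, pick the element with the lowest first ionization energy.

Ca

Be is in period 2, group 2; B is in period 2, group 13; Ca is in period 4, group 2; Sb is in period 5, group 15.
Removing the outermost electron gets harder across a period and easier down a group.
Neither a single period nor a single group — weigh both effects.
B > Ca: relative to Ca, both the across-period and down-group shifts push B's first ionization energy up.
Sb > B: the two effects oppose for this pair; the across-period effect wins (831 vs 801 kJ/mol).
Be > Sb: the two effects oppose for this pair; the down-group effect wins (900 vs 831 kJ/mol).
Note the exception: Be has a higher first ionization energy than B, contrary to the simple trend — removing B's lone 2p electron is easier than breaking Be's filled 2s².
Tabulated first ionization energy (kJ/mol): Be 900, B 801, Ca 590, Sb 831.
The lowest first ionization energy among these belongs to Ca.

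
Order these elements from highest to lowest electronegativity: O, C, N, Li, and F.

F > O > N > C > Li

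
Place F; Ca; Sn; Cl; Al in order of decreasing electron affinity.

Cl > F > Sn > Al > Ca

F is in period 2, group 17; Al is in period 3, group 13; Cl is in period 3, group 17; Ca is in period 4, group 2; Sn is in period 5, group 14.
EA tends to increase across a period and decrease down a group, though the pattern is less regular than for IE or radius.
Neither a single period nor a single group — weigh both effects.
Al > Ca: both effects reinforce here, so Al is clearly the higher of the two.
Sn > Al: the two effects oppose for this pair; the across-period effect wins (107 vs 42 kJ/mol).
F > Sn: both effects reinforce here, so F is clearly the higher of the two.
Cl > F: this pair runs against the simple trend — see the exception note.
Note the exception: Cl has a higher electron affinity than F, contrary to the simple trend — F's small 2p subshell makes the incoming electron feel strong e⁻–e⁻ repulsion, so Cl actually releases more energy on gaining an electron.
Approximate values (kJ/mol): F 328, Al 42, Cl 349, Ca 2, Sn 107.
So from highest to lowest: Cl > F > Sn > Al > Ca.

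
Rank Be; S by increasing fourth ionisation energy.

S < Be

IE_4 is the cost of taking one more electron from the +3 cation: Be³⁺ is already 1 electron into the core; S³⁺ still has 3 valence electrons.
Core electrons are held far more tightly than valence electrons, so Be tops the IE_4 order.
The numbers (kJ/mol): Be 21007, S 4556.
Hence IE_4: S < Be.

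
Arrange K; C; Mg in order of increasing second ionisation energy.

Mg, C, K

The second ionization energy removes an electron from the +1 ion. For each element: K⁺ is the bare [Ar] core; C⁺ still has 3 valence electrons; Mg⁺ still has 1 valence electron.
Core electrons are held far more tightly than valence electrons, so K tops the IE_2 order.
Valence configurations: C⁺ [He]2s²2p¹, Mg⁺ [Ne]3s¹.
Tabulated IE_2 (kJ/mol): K 3052, C 2353, Mg 1451.
Overall IE_2 order: Mg < C < K.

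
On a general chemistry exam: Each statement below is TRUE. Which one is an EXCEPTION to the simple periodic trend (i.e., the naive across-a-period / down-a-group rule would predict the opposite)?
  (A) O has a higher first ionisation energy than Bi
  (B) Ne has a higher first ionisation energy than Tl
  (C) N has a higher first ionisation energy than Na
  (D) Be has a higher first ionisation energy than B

The general trend: first ionisation energy increases across a period and decreases down a group.
(A) O (period 2, group 16) vs Bi (period 6, group 15): the stated order agrees with the simple trend.
(B) Ne (period 2, group 18) vs Tl (period 6, group 13): the stated order agrees with the simple trend.
(C) N (period 2, group 15) vs Na (period 3, group 1): the stated order agrees with the simple trend.
(D) Be (period 2, group 2) vs B (period 2, group 13): the stated order contradicts the simple trend.
The exception is (D): removing B's lone 2p electron is easier than breaking Be's filled 2s².

(D)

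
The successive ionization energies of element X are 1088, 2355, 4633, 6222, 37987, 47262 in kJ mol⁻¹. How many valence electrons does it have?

4

Look for the largest jump between consecutive ionization energies: IE5/IE4 ≈ 6.1, far larger than any earlier ratio.
That jump marks the point where a core electron is being removed. So the atom has 4 valence electrons.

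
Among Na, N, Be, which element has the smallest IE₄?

Consider each +3 ion: Na³⁺ is already 2 electrons into the core; N³⁺ still has 2 valence electrons; Be³⁺ is already 1 electron into the core.
Pulling an electron out of a noble-gas core costs far more than removing a remaining valence electron, so Na and Be sit at the high end of IE_4.
The numbers (kJ/mol): Na 9543, N 7475, Be 21007.
Putting it together, IE_4: N < Na < Be.

N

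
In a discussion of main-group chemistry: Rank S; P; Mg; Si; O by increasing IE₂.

After 1 electron has been removed, what remains? S⁺ still has 5 valence electrons; P⁺ still has 4 valence electrons; Mg⁺ still has 1 valence electron; Si⁺ still has 3 valence electrons; O⁺ still has 5 valence electrons.
All are still removing valence electrons, so compare the +1 ions as you would atoms: IE_2 generally rises across a period (higher Z_eff) and falls down a group (larger shell), subject to the usual subshell exceptions.
Valence configurations: S⁺ [Ne]3s²3p³, P⁺ [Ne]3s²3p², Mg⁺ [Ne]3s¹, Si⁺ [Ne]3s²3p¹, O⁺ [He]2s²2p³.
Approximate IE_2 values (kJ/mol): S 2252, P 1907, Mg 1451, Si 1577, O 3388.
Putting it together, IE_2: Mg < Si < P < S < O.

Mg < Si < P < S < O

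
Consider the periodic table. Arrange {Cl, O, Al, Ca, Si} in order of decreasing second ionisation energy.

Consider each +1 ion: Cl⁺ still has 6 valence electrons; O⁺ still has 5 valence electrons; Al⁺ still has 2 valence electrons; Ca⁺ still has 1 valence electron; Si⁺ still has 3 valence electrons.
All are still removing valence electrons, so compare the +1 ions as you would atoms: IE_2 generally rises across a period (higher Z_eff) and falls down a group (larger shell), subject to the usual subshell exceptions.
Valence configurations: Cl⁺ [Ne]3s²3p⁴, O⁺ [He]2s²2p³, Al⁺ [Ne]3s², Ca⁺ [Ar]4s¹, Si⁺ [Ne]3s²3p¹.
Si⁺ loses a lone 3p electron whereas Al⁺ must break into a filled 3s² pair, so IE_2(Al) > IE_2(Si) even though Si has the higher nuclear charge.
Approximate IE_2 values (kJ/mol): Cl 2298, O 3388, Al 1817, Ca 1145, Si 1577.
Putting it together, IE_2: Ca < Si < Al < Cl < O.

O > Cl > Al > Si > Ca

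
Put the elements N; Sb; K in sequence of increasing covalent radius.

Radius decreases left→right (rising Z_eff, same n) and increases top→bottom (higher n).
Here both period and group differ, so the two effects have to be weighed against each other.
Sb > N: Sb sits below N in group 15, so the down-group effect alone puts Sb larger.
K > Sb: period and group pull opposite ways; the across-period shift dominates (196 vs 140 pm).
For reference (pm): N 71, K 196, Sb 140.
So from smallest to largest: N < Sb < K.

N, Sb, K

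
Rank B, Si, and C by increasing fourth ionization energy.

Consider each +3 ion: B³⁺ is the bare [He] core; Si³⁺ still has 1 valence electron; C³⁺ still has 1 valence electron.
Breaking into a closed-shell core is much more expensive than removing a leftover valence electron — B has the largest IE_4 here.
Valence configurations: Si³⁺ [Ne]3s¹, C³⁺ [He]2s¹.
Approximate IE_4 values (kJ/mol): B 25026, Si 4356, C 6223.
Putting it together, IE_4: Si < C < B.

Si < C < B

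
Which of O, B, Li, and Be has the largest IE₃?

Consider each +2 ion: O²⁺ still has 4 valence electrons; B²⁺ still has 1 valence electron; Li²⁺ is already 1 electron into the core; Be²⁺ is the bare [He] core.
Pulling an electron out of a noble-gas core costs far more than removing a remaining valence electron, so Li and Be sit at the high end of IE_3.
Valence configurations: O²⁺ [He]2s²2p², B²⁺ [He]2s¹.
Tabulated IE_3 (kJ/mol): O 5300, B 3660, Li 11815, Be 14849.
Overall IE_3 order: B < O < Li < Be.

Be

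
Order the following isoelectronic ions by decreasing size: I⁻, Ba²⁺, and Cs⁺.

I⁻ > Cs⁺ > Ba²⁺

All of these have 54 electrons, so size is governed by nuclear charge alone: the more protons, the stronger the pull on the same electron cloud, and the smaller the ion.
Nuclear charges: Ba²⁺ (Z=56), Cs⁺ (Z=55), I⁻ (Z=53).
Largest to smallest: I⁻ > Cs⁺ > Ba²⁺.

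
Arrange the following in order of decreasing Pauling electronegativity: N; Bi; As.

EN rises left→right (higher Z_eff, smaller atoms) and falls top→bottom (larger, more shielded atoms).
All are in group 15, so electronegativity increases up the group.
So from highest to lowest: N > As > Bi.

N > As > Bi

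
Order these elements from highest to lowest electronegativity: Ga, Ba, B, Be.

Be is in period 2, group 2; B is in period 2, group 13; Ga is in period 4, group 13; Ba is in period 6, group 2.
Electronegativity increases across a period and decreases down a group, tracking effective nuclear charge and atomic size.
Here both period and group differ, so the two effects have to be weighed against each other.
Be > Ba: Be sits above Ba in group 2, so the down-group effect alone puts Be higher.
Ga > Be: period and group pull opposite ways; the across-period shift dominates (1.81 vs 1.57).
B > Ga: B sits above Ga in group 13, so the down-group effect alone puts B higher.
For reference (Pauling): Be 1.57, B 2.04, Ga 1.81, Ba 0.89.
So from highest to lowest: B > Ga > Be > Ba.

B > Ga > Be > Ba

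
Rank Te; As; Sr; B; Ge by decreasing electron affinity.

Te, Ge, As, B, Sr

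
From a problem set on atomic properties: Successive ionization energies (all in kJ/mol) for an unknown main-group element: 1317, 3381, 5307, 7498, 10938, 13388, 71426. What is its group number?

Look for the largest jump between consecutive ionization energies: IE7/IE6 ≈ 5.3, far larger than any earlier ratio.
That jump marks the point where a core electron is being removed. So the atom has 6 valence electrons.
A main-group element with 6 valence electrons is in group 16.

Group 16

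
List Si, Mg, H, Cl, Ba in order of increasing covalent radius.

H is in period 1, group 1; Mg is in period 3, group 2; Si is in period 3, group 14; Cl is in period 3, group 17; Ba is in period 6, group 2.
Atomic radius shrinks across a period as nuclear charge pulls the same shell inward, and grows down a group as new shells are added.
Neither a single period nor a single group — weigh both effects.
Cl > H: period and group pull opposite ways; the down-group shift dominates (99 vs 32 pm).
Si > Cl: both are in period 3; the period trend gives Si the larger value.
Mg > Si: Mg lies to the left of Si in period 3, so the across-period effect alone puts Mg larger.
Ba > Mg: Ba sits below Mg in group 2, so the down-group effect alone puts Ba larger.
Approximate values (pm): H 32, Mg 139, Si 116, Cl 99, Ba 196.
So from smallest to largest: H < Cl < Si < Mg < Ba.

H < Cl < Si < Mg < Ba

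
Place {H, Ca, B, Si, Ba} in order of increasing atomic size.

H < B < Si < Ca < Ba

H is in period 1, group 1; B is in period 2, group 13; Si is in period 3, group 14; Ca is in period 4, group 2; Ba is in period 6, group 2.
Atomic radius shrinks across a period as nuclear charge pulls the same shell inward, and grows down a group as new shells are added.
Here both period and group differ, so the two effects have to be weighed against each other.
B > H: the two effects oppose for this pair; the down-group effect wins (85 vs 32 pm).
Si > B: the two effects oppose for this pair; the down-group effect wins (116 vs 85 pm).
Ca > Si: relative to Si, both the across-period and down-group shifts push Ca's atomic radius up.
Ba > Ca: Ba sits below Ca in group 2, so the down-group effect alone puts Ba larger.
For reference (pm): H 32, B 85, Si 116, Ca 171, Ba 196.
So from smallest to largest: H < B < Si < Ca < Ba.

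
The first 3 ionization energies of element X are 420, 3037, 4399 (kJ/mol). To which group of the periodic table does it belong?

Look for the largest jump between consecutive ionization energies: IE2/IE1 ≈ 7.2, far larger than any earlier ratio.
That jump marks the point where a core electron is being removed. So the atom has 1 valence electron.
A main-group element with 1 valence electron is in group 1.

Group 1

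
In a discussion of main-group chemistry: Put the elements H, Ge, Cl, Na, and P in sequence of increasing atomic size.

H is in period 1, group 1; Na is in period 3, group 1; P is in period 3, group 15; Cl is in period 3, group 17; Ge is in period 4, group 14.
Atomic radius shrinks across a period as nuclear charge pulls the same shell inward, and grows down a group as new shells are added.
These span different periods and groups, so the two trends combine.
Cl > H: period and group pull opposite ways; the down-group shift dominates (99 vs 32 pm).
P > Cl: both are in period 3; the period trend gives P the larger value.
Ge > P: both effects reinforce here, so Ge is clearly the larger of the two.
Na > Ge: period and group pull opposite ways; the across-period shift dominates (155 vs 121 pm).
Approximate values (pm): H 32, Na 155, P 111, Cl 99, Ge 121.
So from smallest to largest: H < Cl < P < Ge < Na.

H < Cl < P < Ge < Na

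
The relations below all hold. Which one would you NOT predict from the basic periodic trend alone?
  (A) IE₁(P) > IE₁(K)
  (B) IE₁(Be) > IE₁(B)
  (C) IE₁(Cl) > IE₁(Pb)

The general trend: IE₁ increases across a period and decreases down a group.
(A) P (period 3, group 15) vs K (period 4, group 1): the stated order agrees with the simple trend.
(B) Be (period 2, group 2) vs B (period 2, group 13): the stated order contradicts the simple trend.
(C) Cl (period 3, group 17) vs Pb (period 6, group 14): the stated order agrees with the simple trend.
The exception is (B): removing B's lone 2p electron is easier than breaking Be's filled 2s².

(B)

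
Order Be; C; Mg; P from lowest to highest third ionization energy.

After 2 electrons have been removed, what remains? Be²⁺ is the bare [He] core; C²⁺ still has 2 valence electrons; Mg²⁺ is the bare [Ne] core; P²⁺ still has 3 valence electrons.
Breaking into a closed-shell core is much more expensive than removing a leftover valence electron — Mg and Be have the largest IE_3 here.
Valence configurations: C²⁺ [He]2s², P²⁺ [Ne]3s²3p¹.
The numbers (kJ/mol): Be 14849, C 4620, Mg 7733, P 2914.
Hence IE_3: P < C < Mg < Be.

P, C, Mg, Be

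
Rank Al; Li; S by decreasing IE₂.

Li, S, Al

IE_2 is the cost of taking one more electron from the +1 cation: Al⁺ still has 2 valence electrons; Li⁺ is the bare [He] core; S⁺ still has 5 valence electrons.
Pulling an electron out of a noble-gas core costs far more than removing a remaining valence electron, so Li sits at the high end of IE_2.
Valence configurations: Al⁺ [Ne]3s², S⁺ [Ne]3s²3p³.
Tabulated IE_2 (kJ/mol): Al 1817, Li 7298, S 2252.
Hence IE_2: Al < S < Li.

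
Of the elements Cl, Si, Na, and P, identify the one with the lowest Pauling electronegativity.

Electronegativity increases across a period and decreases down a group, tracking effective nuclear charge and atomic size.
All lie in period 3, so electronegativity increases left to right.
The lowest Pauling electronegativity among these belongs to Na.

Na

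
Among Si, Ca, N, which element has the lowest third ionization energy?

Si

After 2 electrons have been removed, what remains? Si²⁺ still has 2 valence electrons; Ca²⁺ is the bare [Ar] core; N²⁺ still has 3 valence electrons.
Core electrons are held far more tightly than valence electrons, so Ca tops the IE_3 order.
Valence configurations: Si²⁺ [Ne]3s², N²⁺ [He]2s²2p¹.
The numbers (kJ/mol): Si 3232, Ca 4912, N 4578.
Hence IE_3: Si < N < Ca.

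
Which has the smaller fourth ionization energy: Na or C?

IE_4 is the cost of taking one more electron from the +3 cation: Na³⁺ is already 2 electrons into the core; C³⁺ still has 1 valence electron.
Core electrons are held far more tightly than valence electrons, so Na tops the IE_4 order.
Approximate IE_4 values (kJ/mol): Na 9543, C 6223.
So the fourth ionization energies run C < Na.

C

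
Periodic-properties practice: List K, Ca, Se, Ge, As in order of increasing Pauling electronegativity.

Electronegativity increases across a period and decreases down a group, tracking effective nuclear charge and atomic size.
All lie in period 4, so electronegativity increases left to right.
So from lowest to highest: K < Ca < Ge < As < Se.

K < Ca < Ge < As < Se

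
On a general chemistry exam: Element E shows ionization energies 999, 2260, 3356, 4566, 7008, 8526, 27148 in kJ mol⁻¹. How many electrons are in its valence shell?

6

Look for the largest jump between consecutive ionization energies: IE7/IE6 ≈ 3.2, far larger than any earlier ratio.
That jump marks the point where a core electron is being removed. So the atom has 6 valence electrons.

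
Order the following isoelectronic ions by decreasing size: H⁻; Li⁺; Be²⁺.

All of these have 2 electrons, so size is governed by nuclear charge alone: the more protons, the stronger the pull on the same electron cloud, and the smaller the ion.
Nuclear charges: Be²⁺ (Z=4), Li⁺ (Z=3), H⁻ (Z=1).
Largest to smallest: H⁻ > Li⁺ > Be²⁺.

H⁻, Li⁺, Be²⁺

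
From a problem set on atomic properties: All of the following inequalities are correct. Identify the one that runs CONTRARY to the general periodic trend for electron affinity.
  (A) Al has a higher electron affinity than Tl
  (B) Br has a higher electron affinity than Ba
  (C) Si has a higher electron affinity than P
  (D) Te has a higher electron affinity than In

(C)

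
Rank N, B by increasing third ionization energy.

B < N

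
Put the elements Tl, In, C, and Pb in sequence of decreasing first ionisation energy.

C is in period 2, group 14; In is in period 5, group 13; Tl is in period 6, group 13; Pb is in period 6, group 14.
First ionization energy rises across a period (greater Z_eff holds electrons more tightly) and falls down a group (valence electrons are farther from the nucleus).
Neither a single period nor a single group — weigh both effects.
Tl > In: this pair runs against the simple trend — see the exception note.
Pb > Tl: both are in period 6; the period trend gives Pb the larger value.
C > Pb: C sits above Pb in group 14, so the down-group effect alone puts C higher.
Note the exception: Tl has a higher first ionization energy than In, contrary to the simple trend — relativistic 6s stabilisation and poor 4f/5d shielding distort the trend for the heavy p-block elements.
Tabulated first ionization energy (kJ/mol): C 1086, In 558, Tl 589, Pb 716.
So from highest to lowest: C > Pb > Tl > In.

C > Pb > Tl > In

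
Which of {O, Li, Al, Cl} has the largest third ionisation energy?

Li

After 2 electrons have been removed, what remains? O²⁺ still has 4 valence electrons; Li²⁺ is already 1 electron into the core; Al²⁺ still has 1 valence electron; Cl²⁺ still has 5 valence electrons.
Pulling an electron out of a noble-gas core costs far more than removing a remaining valence electron, so Li sits at the high end of IE_3.
Valence configurations: O²⁺ [He]2s²2p², Al²⁺ [Ne]3s¹, Cl²⁺ [Ne]3s²3p³.
Approximate IE_3 values (kJ/mol): O 5300, Li 11815, Al 2745, Cl 3822.
Overall IE_3 order: Al < Cl < O < Li.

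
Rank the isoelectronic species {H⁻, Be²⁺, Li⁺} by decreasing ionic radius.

H⁻ > Li⁺ > Be²⁺

All of these have 2 electrons, so size is governed by nuclear charge alone: the more protons, the stronger the pull on the same electron cloud, and the smaller the ion.
Nuclear charges: Be²⁺ (Z=4), Li⁺ (Z=3), H⁻ (Z=1).
Largest to smallest: H⁻ > Li⁺ > Be²⁺.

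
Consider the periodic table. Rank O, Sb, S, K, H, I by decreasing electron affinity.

H is in period 1, group 1; O is in period 2, group 16; S is in period 3, group 16; K is in period 4, group 1; Sb is in period 5, group 15; I is in period 5, group 17.
Electron affinity generally becomes more exothermic across a period toward the halogens and less exothermic down a group.
Neither a single period nor a single group — weigh both effects.
H > K: they share group 1; the group trend gives H the larger value.
Sb > H: period and group pull opposite ways; the across-period shift dominates (103 vs 73 kJ/mol).
O > Sb: both effects reinforce here, so O is clearly the higher of the two.
S > O: this pair runs against the simple trend — see the exception note.
I > S: the two effects oppose for this pair; the across-period effect wins (295 vs 200 kJ/mol).
Note the exception: S has a higher electron affinity than O, contrary to the simple trend — the compact 2p subshell of O repels the added electron more than S's larger 3p does.
Approximate values (kJ/mol): H 73, O 141, S 200, K 48, Sb 103, I 295.
So from highest to lowest: I > S > O > Sb > H > K.

I > S > O > Sb > H > K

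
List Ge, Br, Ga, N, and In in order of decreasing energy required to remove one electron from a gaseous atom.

N, Br, Ge, Ga, In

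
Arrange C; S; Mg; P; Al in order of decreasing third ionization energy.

Mg, C, S, P, Al

After 2 electrons have been removed, what remains? C²⁺ still has 2 valence electrons; S²⁺ still has 4 valence electrons; Mg²⁺ is the bare [Ne] core; P²⁺ still has 3 valence electrons; Al²⁺ still has 1 valence electron.
Pulling an electron out of a noble-gas core costs far more than removing a remaining valence electron, so Mg sits at the high end of IE_3.
Valence configurations: C²⁺ [He]2s², S²⁺ [Ne]3s²3p², P²⁺ [Ne]3s²3p¹, Al²⁺ [Ne]3s¹.
Tabulated IE_3 (kJ/mol): C 4620, S 3357, Mg 7733, P 2914, Al 2745.
Hence IE_3: Al < P < S < C < Mg.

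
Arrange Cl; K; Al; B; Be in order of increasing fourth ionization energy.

Cl < K < Al < Be < B

After 3 electrons have been removed, what remains? Cl³⁺ still has 4 valence electrons; K³⁺ is already 2 electrons into the core; Al³⁺ is the bare [Ne] core; B³⁺ is the bare [He] core; Be³⁺ is already 1 electron into the core.
Core electrons are held far more tightly than valence electrons, so K, Al, Be and B top the IE_4 order.
Tabulated IE_4 (kJ/mol): Cl 5159, K 5877, Al 11577, B 25026, Be 21007.
Overall IE_4 order: Cl < K < Al < Be < B.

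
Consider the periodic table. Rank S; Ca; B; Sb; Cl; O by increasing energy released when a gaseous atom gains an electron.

Ca, B, Sb, O, S, Cl

B is in period 2, group 13; O is in period 2, group 16; S is in period 3, group 16; Cl is in period 3, group 17; Ca is in period 4, group 2; Sb is in period 5, group 15.
Electron affinity generally becomes more exothermic across a period toward the halogens and less exothermic down a group.
These span different periods and groups, so the two trends combine.
B > Ca: both effects reinforce here, so B is clearly the higher of the two.
Sb > B: period and group pull opposite ways; the across-period shift dominates (103 vs 27 kJ/mol).
O > Sb: both effects reinforce here, so O is clearly the higher of the two.
S > O: this pair runs against the simple trend — see the exception note.
Cl > S: both are in period 3; the period trend gives Cl the larger value.
Note the exception: S has a higher electron affinity than O, contrary to the simple trend — the compact 2p subshell of O repels the added electron more than S's larger 3p does.
Tabulated electron affinity (kJ/mol): B 27, O 141, S 200, Cl 349, Ca 2, Sb 103.
So from lowest to highest: Ca < B < Sb < O < S < Cl.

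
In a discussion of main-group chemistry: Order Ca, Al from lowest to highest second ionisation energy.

IE_2 is the cost of taking one more electron from the +1 cation: Ca⁺ still has 1 valence electron; Al⁺ still has 2 valence electrons.
All are still removing valence electrons, so compare the +1 ions as you would atoms: IE_2 generally rises across a period (higher Z_eff) and falls down a group (larger shell), subject to the usual subshell exceptions.
Valence configurations: Ca⁺ [Ar]4s¹, Al⁺ [Ne]3s².
The numbers (kJ/mol): Ca 1145, Al 1817.
So the second ionization energies run Ca < Al.

Ca < Al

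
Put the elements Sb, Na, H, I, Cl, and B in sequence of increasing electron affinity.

B < Na < H < Sb < I < Cl

H is in period 1, group 1; B is in period 2, group 13; Na is in period 3, group 1; Cl is in period 3, group 17; Sb is in period 5, group 15; I is in period 5, group 17.
Atoms with high Z_eff and room in the valence shell (especially the halogens) have the most exothermic electron affinities.
Here both period and group differ, so the two effects have to be weighed against each other.
Na > B: this pair runs against the simple trend — see the exception note.
H > Na: they share group 1; the group trend gives H the larger value.
Sb > H: period and group pull opposite ways; the across-period shift dominates (103 vs 73 kJ/mol).
I > Sb: I lies to the right of Sb in period 5, so the across-period effect alone puts I higher.
Cl > I: they share group 17; the group trend gives Cl the larger value.
Note the exception: Na has a higher electron affinity than B, contrary to the simple trend — B's ns²np¹ configuration gives only a small electron affinity — the sparsely filled np subshell binds an added electron weakly.
Tabulated electron affinity (kJ/mol): H 73, B 27, Na 53, Cl 349, Sb 103, I 295.
So from lowest to highest: B < Na < H < Sb < I < Cl.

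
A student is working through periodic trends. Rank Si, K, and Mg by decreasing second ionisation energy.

K > Si > Mg

The second ionization energy removes an electron from the +1 ion. For each element: Si⁺ still has 3 valence electrons; K⁺ is the bare [Ar] core; Mg⁺ still has 1 valence electron.
Breaking into a closed-shell core is much more expensive than removing a leftover valence electron — K has the largest IE_2 here.
Valence configurations: Si⁺ [Ne]3s²3p¹, Mg⁺ [Ne]3s¹.
Approximate IE_2 values (kJ/mol): Si 1577, K 3052, Mg 1451.
Putting it together, IE_2: Mg < Si < K.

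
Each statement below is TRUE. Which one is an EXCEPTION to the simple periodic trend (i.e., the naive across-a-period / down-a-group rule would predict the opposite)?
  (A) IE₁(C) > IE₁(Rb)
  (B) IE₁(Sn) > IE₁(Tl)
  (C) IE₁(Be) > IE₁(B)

(C)

The general trend: first ionization energy increases across a period and decreases down a group.
(A) C (period 2, group 14) vs Rb (period 5, group 1): the stated order agrees with the simple trend.
(B) Sn (period 5, group 14) vs Tl (period 6, group 13): the stated order agrees with the simple trend.
(C) Be (period 2, group 2) vs B (period 2, group 13): the stated order contradicts the simple trend.
The exception is (C): removing B's lone 2p electron is easier than breaking Be's filled 2s².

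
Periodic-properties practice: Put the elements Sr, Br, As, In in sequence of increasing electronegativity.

EN rises left→right (higher Z_eff, smaller atoms) and falls top→bottom (larger, more shielded atoms).
These span different periods and groups, so the two trends combine.
In > Sr: In lies to the right of Sr in period 5, so the across-period effect alone puts In higher.
As > In: relative to In, both the across-period and down-group shifts push As's electronegativity up.
Br > As: both are in period 4; the period trend gives Br the larger value.
Approximate values (Pauling): As 2.18, Br 2.96, Sr 0.95, In 1.78.
So from lowest to highest: Sr < In < As < Br.

Sr, In, As, Br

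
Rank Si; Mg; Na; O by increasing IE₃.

IE_3 is the cost of taking one more electron from the +2 cation: Si²⁺ still has 2 valence electrons; Mg²⁺ is the bare [Ne] core; Na²⁺ is already 1 electron into the core; O²⁺ still has 4 valence electrons.
Core electrons are held far more tightly than valence electrons, so Na and Mg top the IE_3 order.
Valence configurations: Si²⁺ [Ne]3s², O²⁺ [He]2s²2p².
The numbers (kJ/mol): Si 3232, Mg 7733, Na 6910, O 5300.
So the third ionization energies run Si < O < Na < Mg.

Si < O < Na < Mg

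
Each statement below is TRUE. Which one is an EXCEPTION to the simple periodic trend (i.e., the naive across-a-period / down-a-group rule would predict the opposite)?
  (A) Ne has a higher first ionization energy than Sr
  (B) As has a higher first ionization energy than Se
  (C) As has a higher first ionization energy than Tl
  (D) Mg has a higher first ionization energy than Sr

(B)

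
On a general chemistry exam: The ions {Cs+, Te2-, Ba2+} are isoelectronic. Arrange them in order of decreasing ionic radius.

Te2- > Cs+ > Ba2+

All of these have 54 electrons, so size is governed by nuclear charge alone: the more protons, the stronger the pull on the same electron cloud, and the smaller the ion.
Nuclear charges: Ba2+ (Z=56), Cs+ (Z=55), Te2- (Z=52).
Largest to smallest: Te2- > Cs+ > Ba2+.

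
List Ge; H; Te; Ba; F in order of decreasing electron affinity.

H is in period 1, group 1; F is in period 2, group 17; Ge is in period 4, group 14; Te is in period 5, group 16; Ba is in period 6, group 2.
Electron affinity generally becomes more exothermic across a period toward the halogens and less exothermic down a group.
Neither a single period nor a single group — weigh both effects.
H > Ba: the two effects oppose for this pair; the down-group effect wins (73 vs 14 kJ/mol).
Ge > H: the two effects oppose for this pair; the across-period effect wins (119 vs 73 kJ/mol).
Te > Ge: period and group pull opposite ways; the across-period shift dominates (190 vs 119 kJ/mol).
F > Te: relative to Te, both the across-period and down-group shifts push F's electron affinity up.
For reference (kJ/mol): H 73, F 328, Ge 119, Te 190, Ba 14.
So from highest to lowest: F > Te > Ge > H > Ba.

F > Te > Ge > H > Ba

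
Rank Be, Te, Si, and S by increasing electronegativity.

Be < Si < Te < S

Be is in period 2, group 2; Si is in period 3, group 14; S is in period 3, group 16; Te is in period 5, group 16.
Smaller atoms with higher effective nuclear charge are more electronegative.
Here both period and group differ, so the two effects have to be weighed against each other.
Si > Be: the two effects oppose for this pair; the across-period effect wins (1.90 vs 1.57).
Te > Si: the two effects oppose for this pair; the across-period effect wins (2.10 vs 1.90).
S > Te: S sits above Te in group 16, so the down-group effect alone puts S higher.
Tabulated electronegativity (Pauling): Be 1.57, Si 1.90, S 2.58, Te 2.10.
So from lowest to highest: Be < Si < Te < S.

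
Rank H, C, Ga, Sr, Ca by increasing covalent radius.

H < C < Ga < Ca < Sr

Radius decreases left→right (rising Z_eff, same n) and increases top→bottom (higher n).
These span different periods and groups, so the two trends combine.
C > H: the two effects oppose for this pair; the down-group effect wins (75 vs 32 pm).
Ga > C: both effects reinforce here, so Ga is clearly the larger of the two.
Ca > Ga: both are in period 4; the period trend gives Ca the larger value.
Sr > Ca: Sr sits below Ca in group 2, so the down-group effect alone puts Sr larger.
Tabulated atomic radius (pm): H 32, C 75, Ca 171, Ga 124, Sr 185.
So from smallest to largest: H < C < Ga < Ca < Sr.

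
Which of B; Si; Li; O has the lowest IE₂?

The second ionization energy removes an electron from the +1 ion. For each element: B⁺ still has 2 valence electrons; Si⁺ still has 3 valence electrons; Li⁺ is the bare [He] core; O⁺ still has 5 valence electrons.
Breaking into a closed-shell core is much more expensive than removing a leftover valence electron — Li has the largest IE_2 here.
Valence configurations: B⁺ [He]2s², Si⁺ [Ne]3s²3p¹, O⁺ [He]2s²2p³.
Tabulated IE_2 (kJ/mol): B 2427, Si 1577, Li 7298, O 3388.
Hence IE_2: Si < B < O < Li.

Si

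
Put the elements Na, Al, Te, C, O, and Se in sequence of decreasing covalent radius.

Radius decreases left→right (rising Z_eff, same n) and increases top→bottom (higher n).
Neither a single period nor a single group — weigh both effects.
C > O: C lies to the left of O in period 2, so the across-period effect alone puts C larger.
Se > C: the two effects oppose for this pair; the down-group effect wins (116 vs 75 pm).
Al > Se: the two effects oppose for this pair; the across-period effect wins (126 vs 116 pm).
Te > Al: the two effects oppose for this pair; the down-group effect wins (136 vs 126 pm).
Na > Te: the two effects oppose for this pair; the across-period effect wins (155 vs 136 pm).
For reference (pm): C 75, O 63, Na 155, Al 126, Se 116, Te 136.
So from largest to smallest: Na > Te > Al > Se > C > O.

Na, Te, Al, Se, C, O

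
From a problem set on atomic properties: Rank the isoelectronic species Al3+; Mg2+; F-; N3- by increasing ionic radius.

Al3+, Mg2+, F-, N3-

All of these have 10 electrons, so size is governed by nuclear charge alone: the more protons, the stronger the pull on the same electron cloud, and the smaller the ion.
Nuclear charges: Al3+ (Z=13), Mg2+ (Z=12), F- (Z=9), N3- (Z=7).
Smallest to largest: Al3+ < Mg2+ < F- < N3-.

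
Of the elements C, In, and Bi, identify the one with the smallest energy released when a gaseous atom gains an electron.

Adding an electron releases more energy for atoms nearer the top right (short of the noble gases).
Here both period and group differ, so the two effects have to be weighed against each other.
Bi > In: period and group pull opposite ways; the across-period shift dominates (91 vs 29 kJ/mol).
C > Bi: period and group pull opposite ways; the down-group shift dominates (122 vs 91 kJ/mol).
Approximate values (kJ/mol): C 122, In 29, Bi 91.
The smallest energy released when a gaseous atom gains an electron among these belongs to In.

In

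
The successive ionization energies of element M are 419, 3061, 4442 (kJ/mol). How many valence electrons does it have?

1

Look for the largest jump between consecutive ionization energies: IE2/IE1 ≈ 7.3, far larger than any earlier ratio.
That jump marks the point where a core electron is being removed. So the atom has 1 valence electron.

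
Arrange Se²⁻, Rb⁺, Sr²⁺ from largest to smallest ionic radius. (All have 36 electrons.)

Se²⁻ > Rb⁺ > Sr²⁺

All of these have 36 electrons, so size is governed by nuclear charge alone: the more protons, the stronger the pull on the same electron cloud, and the smaller the ion.
Nuclear charges: Sr²⁺ (Z=38), Rb⁺ (Z=37), Se²⁻ (Z=34).
Largest to smallest: Se²⁻ > Rb⁺ > Sr²⁺.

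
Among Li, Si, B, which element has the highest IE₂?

Li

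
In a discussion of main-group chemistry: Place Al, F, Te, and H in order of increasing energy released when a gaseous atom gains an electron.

Al < H < Te < F

H is in period 1, group 1; F is in period 2, group 17; Al is in period 3, group 13; Te is in period 5, group 16.
EA tends to increase across a period and decrease down a group, though the pattern is less regular than for IE or radius.
Here both period and group differ, so the two effects have to be weighed against each other.
H > Al: period and group pull opposite ways; the down-group shift dominates (73 vs 42 kJ/mol).
Te > H: period and group pull opposite ways; the across-period shift dominates (190 vs 73 kJ/mol).
F > Te: relative to Te, both the across-period and down-group shifts push F's electron affinity up.
Approximate values (kJ/mol): H 73, F 328, Al 42, Te 190.
So from lowest to highest: Al < H < Te < F.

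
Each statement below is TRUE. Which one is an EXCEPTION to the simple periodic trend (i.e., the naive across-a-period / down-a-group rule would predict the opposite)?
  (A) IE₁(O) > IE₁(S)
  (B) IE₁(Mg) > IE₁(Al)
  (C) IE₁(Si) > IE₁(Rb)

(B)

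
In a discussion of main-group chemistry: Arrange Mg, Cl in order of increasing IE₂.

Mg, Cl

The second ionization energy removes an electron from the +1 ion. For each element: Mg⁺ still has 1 valence electron; Cl⁺ still has 6 valence electrons.
All are still removing valence electrons, so compare the +1 ions as you would atoms: IE_2 generally rises across a period (higher Z_eff) and falls down a group (larger shell), subject to the usual subshell exceptions.
Valence configurations: Mg⁺ [Ne]3s¹, Cl⁺ [Ne]3s²3p⁴.
The numbers (kJ/mol): Mg 1451, Cl 2298.
Putting it together, IE_2: Mg < Cl.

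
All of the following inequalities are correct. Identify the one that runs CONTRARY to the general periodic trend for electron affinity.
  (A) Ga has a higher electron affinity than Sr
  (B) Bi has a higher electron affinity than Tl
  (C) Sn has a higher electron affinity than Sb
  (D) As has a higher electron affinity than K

The general trend: electron affinity increases across a period and decreases down a group.
(A) Ga (period 4, group 13) vs Sr (period 5, group 2): the stated order agrees with the simple trend.
(B) Bi (period 6, group 15) vs Tl (period 6, group 13): the stated order agrees with the simple trend.
(C) Sn (period 5, group 14) vs Sb (period 5, group 15): the stated order contradicts the simple trend.
(D) As (period 4, group 15) vs K (period 4, group 1): the stated order agrees with the simple trend.
The exception is (C): adding an electron to Sb's half-filled 5p³ is unfavourable, so Sn has the more exothermic EA.

(C)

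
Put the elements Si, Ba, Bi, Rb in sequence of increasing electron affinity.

Ba, Rb, Bi, Si

Electron affinity generally becomes more exothermic across a period toward the halogens and less exothermic down a group.
These span different periods and groups, so the two trends combine.
Rb > Ba: the two effects oppose for this pair; the down-group effect wins (47 vs 14 kJ/mol).
Bi > Rb: the two effects oppose for this pair; the across-period effect wins (91 vs 47 kJ/mol).
Si > Bi: period and group pull opposite ways; the down-group shift dominates (134 vs 91 kJ/mol).
For reference (kJ/mol): Si 134, Rb 47, Ba 14, Bi 91.
So from lowest to highest: Ba < Rb < Bi < Si.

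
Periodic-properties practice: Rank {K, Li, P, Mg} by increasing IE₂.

IE_2 is the cost of taking one more electron from the +1 cation: K⁺ is the bare [Ar] core; Li⁺ is the bare [He] core; P⁺ still has 4 valence electrons; Mg⁺ still has 1 valence electron.
Breaking into a closed-shell core is much more expensive than removing a leftover valence electron — K and Li have the largest IE_2 here.
Valence configurations: P⁺ [Ne]3s²3p², Mg⁺ [Ne]3s¹.
Tabulated IE_2 (kJ/mol): K 3052, Li 7298, P 1907, Mg 1451.
Putting it together, IE_2: Mg < P < K < Li.

Mg < P < K < Li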